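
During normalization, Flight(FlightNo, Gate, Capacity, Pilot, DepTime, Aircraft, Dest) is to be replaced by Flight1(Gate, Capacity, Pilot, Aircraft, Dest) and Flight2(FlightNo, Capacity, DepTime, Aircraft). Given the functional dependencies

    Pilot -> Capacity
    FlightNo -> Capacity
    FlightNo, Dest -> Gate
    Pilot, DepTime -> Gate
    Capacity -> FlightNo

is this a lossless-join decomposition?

Common attributes: Flight1 ∩ Flight2 = {Capacity, Aircraft}.
Closure of {Capacity, Aircraft}: Capacity → FlightNo applies, adding FlightNo. So (Capacity, Aircraft)⁺ = {FlightNo, Capacity, Aircraft}.
The closure contains neither all of Flight1 = {Gate, Capacity, Pilot, Aircraft, Dest} nor all of Flight2 = {FlightNo, Capacity, DepTime, Aircraft}, so the common attributes are not a superkey of either fragment. The join is lossy.

No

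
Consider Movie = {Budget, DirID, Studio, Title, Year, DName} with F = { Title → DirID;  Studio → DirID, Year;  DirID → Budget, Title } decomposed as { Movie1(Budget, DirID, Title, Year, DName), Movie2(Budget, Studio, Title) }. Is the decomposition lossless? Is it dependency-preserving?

Lossless test: (Budget, Title)⁺ = {Budget, DirID, Title}, which is a superkey of neither fragment — lossy.
Dependency preservation: the restricted closure of {Studio} across the fragments never reaches {DirID, Year}, so Studio → DirID, Year cannot be enforced without a join — not preserved.

lossy and not dependency-preserving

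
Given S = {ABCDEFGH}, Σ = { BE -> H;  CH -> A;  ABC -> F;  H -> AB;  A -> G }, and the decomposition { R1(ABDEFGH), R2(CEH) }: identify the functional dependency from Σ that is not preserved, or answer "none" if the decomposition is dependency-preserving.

ABC -> F

Check ABC → F: no single fragment contains all of {ABCF}, and the restricted closure of {ABC} across the fragments never reaches {F}.
BE → H is preserved.
CH → A is preserved.
H → AB is preserved.
A → G is preserved.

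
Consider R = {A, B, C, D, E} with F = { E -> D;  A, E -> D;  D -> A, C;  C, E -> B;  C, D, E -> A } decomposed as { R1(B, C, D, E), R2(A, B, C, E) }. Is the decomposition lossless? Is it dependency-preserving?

Lossless test: (B, C, E)⁺ = {A, B, C, D, E}, which contains all of one fragment — lossless.
Dependency preservation: the restricted closure of {D} across the fragments never reaches {A, C}, so D → A, C cannot be enforced without a join — not preserved.

lossless but not dependency-preserving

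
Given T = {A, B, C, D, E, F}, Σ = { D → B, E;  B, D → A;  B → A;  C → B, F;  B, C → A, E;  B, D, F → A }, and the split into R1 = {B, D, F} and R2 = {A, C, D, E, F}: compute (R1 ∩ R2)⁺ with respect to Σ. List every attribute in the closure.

A, B, D, E, F

R1 ∩ R2 = {D, F}.
D → B, E applies, adding B, E
B, D → A applies, adding A
Closure: {A, B, D, E, F}.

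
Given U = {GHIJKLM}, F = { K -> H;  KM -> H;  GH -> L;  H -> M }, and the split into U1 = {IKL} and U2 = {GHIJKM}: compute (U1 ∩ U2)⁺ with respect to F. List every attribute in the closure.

HIKM

U1 ∩ U2 = {IK}.
K → H applies, adding H
H → M applies, adding M
Closure: {HIKM}.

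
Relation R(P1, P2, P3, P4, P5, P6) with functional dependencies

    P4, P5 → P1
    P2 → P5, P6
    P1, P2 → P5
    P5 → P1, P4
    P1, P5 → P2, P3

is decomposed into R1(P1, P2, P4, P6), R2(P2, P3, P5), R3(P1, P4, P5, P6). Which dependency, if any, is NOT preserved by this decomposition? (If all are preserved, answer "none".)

none

P4, P5 → P1 lies within R3.
P2 → P5, P6: restricted closure across fragments reaches P5, P6.
P1, P2 → P5: restricted closure across fragments reaches P5.
P5 → P1, P4 lies within R3.
P1, P5 → P2, P3: restricted closure across fragments reaches P2, P3.
Every dependency is enforceable on the fragments, so the decomposition is dependency-preserving.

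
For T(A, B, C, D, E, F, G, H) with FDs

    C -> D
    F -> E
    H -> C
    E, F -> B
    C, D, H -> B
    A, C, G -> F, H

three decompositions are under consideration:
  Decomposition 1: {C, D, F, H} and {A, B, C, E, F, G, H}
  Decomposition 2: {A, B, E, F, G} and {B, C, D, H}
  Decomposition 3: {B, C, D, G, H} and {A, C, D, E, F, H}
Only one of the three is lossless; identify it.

Decomposition 1: common = {C, F, H}, closure = {B, C, D, E, F, H} → lossless.
Decomposition 2: common = {B}, closure = {B} → lossy.
Decomposition 3: common = {C, D, H}, closure = {B, C, D, H} → lossy.

Decomposition 1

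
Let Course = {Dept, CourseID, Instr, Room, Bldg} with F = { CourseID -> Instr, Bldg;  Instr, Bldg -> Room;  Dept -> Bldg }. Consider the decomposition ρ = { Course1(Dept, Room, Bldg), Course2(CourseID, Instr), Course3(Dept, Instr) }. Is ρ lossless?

Chase test. Columns are Dept, CourseID, Instr, Room, Bldg; row i has aⱼ where attribute j ∈ Coursei, else bᵢⱼ.
Initial tableau (one row per fragment):
  row 1: a1 b12 b13 a4 a5
  row 2: b21 a2 a3 b24 b25
  row 3: a1 b32 a3 b34 b35
Rows 1 and 3 agree on Dept; apply Dept→Bldg and equate their Bldg entries.
No row becomes fully distinguished — the join is lossy.

No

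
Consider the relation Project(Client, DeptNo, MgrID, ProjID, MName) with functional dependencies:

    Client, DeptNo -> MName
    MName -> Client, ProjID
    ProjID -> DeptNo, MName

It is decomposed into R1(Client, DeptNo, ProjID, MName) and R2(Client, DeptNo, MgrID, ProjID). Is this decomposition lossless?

Yes

Common attributes: R1 ∩ R2 = {Client, DeptNo, ProjID}.
Closure of {Client, DeptNo, ProjID}: Client, DeptNo → MName applies, adding MName. So (Client, DeptNo, ProjID)⁺ = {Client, DeptNo, ProjID, MName}.
This closure contains every attribute of R1, so R1 ∩ R2 → R1. The join is lossless.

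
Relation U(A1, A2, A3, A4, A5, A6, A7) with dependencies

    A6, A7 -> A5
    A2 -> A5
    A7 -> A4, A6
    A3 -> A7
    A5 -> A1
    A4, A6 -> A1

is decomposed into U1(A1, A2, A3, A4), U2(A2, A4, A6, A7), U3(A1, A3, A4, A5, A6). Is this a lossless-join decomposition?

No

Chase test. Columns are A1, A2, A3, A4, A5, A6, A7; row i has aⱼ where attribute j ∈ Ui, else bᵢⱼ.
Initial tableau (one row per fragment):
  row 1: a1 a2 a3 a4 b15 b16 b17
  row 2: b21 a2 b23 a4 b25 a6 a7
  row 3: a1 b32 a3 a4 a5 a6 b37
Rows 1 and 2 agree on A2; apply A2→A5 and equate their A5 entries.
Rows 1 and 3 agree on A3; apply A3→A7 and equate their A7 entries.
Rows 1 and 2 agree on A5; apply A5→A1 and equate their A1 entries.
Rows 1 and 3 agree on A7; apply A7→A4, A6 and equate their A4, A6 entries.
Rows 1 and 3 agree on A6, A7; apply A6, A7→A5 and equate their A5 entries.
No row becomes fully distinguished — the join is lossy.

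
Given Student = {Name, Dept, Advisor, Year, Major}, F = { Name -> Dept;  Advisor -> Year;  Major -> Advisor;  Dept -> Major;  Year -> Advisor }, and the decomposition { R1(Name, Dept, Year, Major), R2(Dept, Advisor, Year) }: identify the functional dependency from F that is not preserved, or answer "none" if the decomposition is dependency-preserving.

Name → Dept lies within R1.
Advisor → Year lies within R2.
Major → Advisor: restricted closure across fragments reaches Advisor.
Dept → Major lies within R1.
Year → Advisor lies within R2.
Every dependency is enforceable on the fragments, so the decomposition is dependency-preserving.

none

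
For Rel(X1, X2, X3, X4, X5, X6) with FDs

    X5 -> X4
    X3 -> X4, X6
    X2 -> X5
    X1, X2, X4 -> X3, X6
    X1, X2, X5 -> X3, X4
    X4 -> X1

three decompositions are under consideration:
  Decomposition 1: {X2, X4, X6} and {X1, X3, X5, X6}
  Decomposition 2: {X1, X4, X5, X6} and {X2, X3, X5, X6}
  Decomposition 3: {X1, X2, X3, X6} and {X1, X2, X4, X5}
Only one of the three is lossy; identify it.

Decomposition 1

Decomposition 1: common = {X6}, closure = {X6} → lossy.
Decomposition 2: common = {X5, X6}, closure = {X1, X4, X5, X6} → lossless.
Decomposition 3: common = {X1, X2}, closure = {X1, X2, X3, X4, X5, X6} → lossless.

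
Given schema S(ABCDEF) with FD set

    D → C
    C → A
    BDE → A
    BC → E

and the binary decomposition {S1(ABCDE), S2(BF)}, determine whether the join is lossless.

No

Common attributes: S1 ∩ S2 = {B}.
No dependency enlarges {B}, so (B)⁺ = {B}.
The closure contains neither all of S1 = {ABCDE} nor all of S2 = {BF}, so the common attributes are not a superkey of either fragment. The join is lossy.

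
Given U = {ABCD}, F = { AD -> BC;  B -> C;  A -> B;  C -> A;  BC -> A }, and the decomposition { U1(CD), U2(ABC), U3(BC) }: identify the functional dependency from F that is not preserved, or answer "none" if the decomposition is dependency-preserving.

AD → BC: restricted closure across fragments reaches BC.
B → C lies within U2.
A → B lies within U2.
C → A lies within U2.
BC → A lies within U2.
Every dependency is enforceable on the fragments, so the decomposition is dependency-preserving.

none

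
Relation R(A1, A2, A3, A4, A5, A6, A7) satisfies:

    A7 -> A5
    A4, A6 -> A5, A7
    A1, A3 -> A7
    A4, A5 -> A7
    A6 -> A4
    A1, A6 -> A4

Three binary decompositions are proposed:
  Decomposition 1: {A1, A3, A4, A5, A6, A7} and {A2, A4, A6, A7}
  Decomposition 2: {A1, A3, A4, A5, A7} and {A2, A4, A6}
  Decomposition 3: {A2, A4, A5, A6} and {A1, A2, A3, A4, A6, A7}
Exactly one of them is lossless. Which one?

Decomposition 1: common = {A4, A6, A7}, closure = {A4, A5, A6, A7} → lossy.
Decomposition 2: common = {A4}, closure = {A4} → lossy.
Decomposition 3: common = {A2, A4, A6}, closure = {A2, A4, A5, A6, A7} → lossless.

Decomposition 3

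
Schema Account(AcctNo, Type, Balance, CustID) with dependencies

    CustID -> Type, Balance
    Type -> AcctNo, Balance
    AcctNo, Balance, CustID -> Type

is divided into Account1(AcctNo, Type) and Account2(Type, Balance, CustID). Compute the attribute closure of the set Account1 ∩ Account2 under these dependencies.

Account1 ∩ Account2 = {Type}.
Type → AcctNo, Balance applies, adding AcctNo, Balance
Closure: {AcctNo, Type, Balance}.

AcctNo, Type, Balance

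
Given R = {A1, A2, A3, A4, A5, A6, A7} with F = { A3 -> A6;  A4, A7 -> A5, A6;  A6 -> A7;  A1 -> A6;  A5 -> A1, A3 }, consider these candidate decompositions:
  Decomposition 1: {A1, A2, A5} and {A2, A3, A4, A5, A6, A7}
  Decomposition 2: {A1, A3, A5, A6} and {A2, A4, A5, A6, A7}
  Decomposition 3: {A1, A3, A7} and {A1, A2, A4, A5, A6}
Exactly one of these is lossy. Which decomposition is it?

Decomposition 1: common = {A2, A5}, closure = {A1, A2, A3, A5, A6, A7} → lossless.
Decomposition 2: common = {A5, A6}, closure = {A1, A3, A5, A6, A7} → lossless.
Decomposition 3: common = {A1}, closure = {A1, A6, A7} → lossy.

Decomposition 3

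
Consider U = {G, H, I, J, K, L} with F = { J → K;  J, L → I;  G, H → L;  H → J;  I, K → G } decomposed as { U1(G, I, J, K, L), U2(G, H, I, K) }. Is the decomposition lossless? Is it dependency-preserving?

Lossless test: (G, I, K)⁺ = {G, I, K}, which is a superkey of neither fragment — lossy.
Dependency preservation: the restricted closure of {G, H} across the fragments never reaches {L}, so G, H → L cannot be enforced without a join — not preserved.

lossy and not dependency-preserving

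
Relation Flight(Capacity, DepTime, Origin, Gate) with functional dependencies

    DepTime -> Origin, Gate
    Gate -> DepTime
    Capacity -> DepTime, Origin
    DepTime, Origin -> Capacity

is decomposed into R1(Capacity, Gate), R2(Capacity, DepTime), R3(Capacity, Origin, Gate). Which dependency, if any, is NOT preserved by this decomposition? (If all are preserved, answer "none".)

DepTime → Origin, Gate: restricted closure across fragments reaches Origin, Gate.
Gate → DepTime: restricted closure across fragments reaches DepTime.
Capacity → DepTime, Origin: restricted closure across fragments reaches DepTime, Origin.
DepTime, Origin → Capacity: restricted closure across fragments reaches Capacity.
Every dependency is enforceable on the fragments, so the decomposition is dependency-preserving.

none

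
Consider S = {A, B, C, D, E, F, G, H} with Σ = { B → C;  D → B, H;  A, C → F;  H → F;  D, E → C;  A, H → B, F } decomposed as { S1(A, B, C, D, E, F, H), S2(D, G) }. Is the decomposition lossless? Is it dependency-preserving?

Lossless test: (D)⁺ = {B, C, D, F, H}, which is a superkey of neither fragment — lossy.
Dependency preservation: every FD's attributes lie within a single fragment, so each can be enforced locally — preserved.

lossy but dependency-preserving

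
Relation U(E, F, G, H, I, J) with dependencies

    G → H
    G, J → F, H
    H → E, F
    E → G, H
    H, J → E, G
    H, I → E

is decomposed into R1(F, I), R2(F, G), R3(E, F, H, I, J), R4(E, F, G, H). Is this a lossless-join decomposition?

Chase test. Columns are E, F, G, H, I, J; row i has aⱼ where attribute j ∈ Ri, else bᵢⱼ.
Initial tableau (one row per fragment):
  row 1: b11 a2 b13 b14 a5 b16
  row 2: b21 a2 a3 b24 b25 b26
  row 3: a1 a2 b33 a4 a5 a6
  row 4: a1 a2 a3 a4 b45 b46
Rows 2 and 4 agree on G; apply G→H and equate their H entries.
Rows 2 and 3 agree on H; apply H→E, F and equate their E, F entries.
Rows 2 and 3 agree on E; apply E→G, H and equate their G, H entries.
Row 3 is now all distinguished symbols — the join is lossless.

Yes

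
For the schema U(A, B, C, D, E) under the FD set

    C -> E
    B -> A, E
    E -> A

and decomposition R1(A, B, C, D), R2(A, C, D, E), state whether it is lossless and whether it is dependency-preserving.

lossless but not dependency-preserving

Lossless test: (A, C, D)⁺ = {A, C, D, E}, which contains all of one fragment — lossless.
Dependency preservation: the restricted closure of {B} across the fragments never reaches {A, E}, so B → A, E cannot be enforced without a join — not preserved.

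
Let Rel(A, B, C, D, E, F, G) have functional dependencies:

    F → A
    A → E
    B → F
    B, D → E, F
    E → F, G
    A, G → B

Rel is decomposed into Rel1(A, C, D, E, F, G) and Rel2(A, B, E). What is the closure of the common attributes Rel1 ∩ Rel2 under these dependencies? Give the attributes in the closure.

Rel1 ∩ Rel2 = {A, E}.
E → F, G applies, adding F, G
A, G → B applies, adding B
Closure: {A, B, E, F, G}.

A, B, E, F, G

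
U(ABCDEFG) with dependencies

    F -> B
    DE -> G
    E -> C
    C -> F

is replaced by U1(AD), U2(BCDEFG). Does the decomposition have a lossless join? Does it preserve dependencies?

Lossless test: (D)⁺ = {D}, which is a superkey of neither fragment — lossy.
Dependency preservation: every FD's attributes lie within a single fragment, so each can be enforced locally — preserved.

lossy but dependency-preserving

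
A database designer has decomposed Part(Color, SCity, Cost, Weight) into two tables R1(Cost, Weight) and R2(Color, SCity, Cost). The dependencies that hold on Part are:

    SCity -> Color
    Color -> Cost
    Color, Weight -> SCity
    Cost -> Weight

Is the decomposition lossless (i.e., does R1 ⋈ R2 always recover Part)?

Yes

Common attributes: R1 ∩ R2 = {Cost}.
Closure of {Cost}: Cost → Weight applies, adding Weight. So (Cost)⁺ = {Cost, Weight}.
This closure contains every attribute of R1, so R1 ∩ R2 → R1. The join is lossless.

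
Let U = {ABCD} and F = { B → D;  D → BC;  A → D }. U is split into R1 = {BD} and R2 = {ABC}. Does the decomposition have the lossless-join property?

Yes

Common attributes: R1 ∩ R2 = {B}.
Closure of {B}: B → D applies, adding D; D → BC applies, adding C. So (B)⁺ = {BCD}.
This closure contains every attribute of R1, so R1 ∩ R2 → R1. The join is lossless.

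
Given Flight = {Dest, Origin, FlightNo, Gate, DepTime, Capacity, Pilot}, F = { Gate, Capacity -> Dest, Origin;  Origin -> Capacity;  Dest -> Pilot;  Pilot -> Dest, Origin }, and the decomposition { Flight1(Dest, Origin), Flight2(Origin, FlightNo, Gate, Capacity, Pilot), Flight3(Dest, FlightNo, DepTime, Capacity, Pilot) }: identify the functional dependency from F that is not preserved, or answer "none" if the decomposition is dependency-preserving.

none

Gate, Capacity → Dest, Origin: restricted closure across fragments reaches Dest, Origin.
Origin → Capacity lies within Flight2.
Dest → Pilot lies within Flight3.
Pilot → Dest, Origin: restricted closure across fragments reaches Dest, Origin.
Every dependency is enforceable on the fragments, so the decomposition is dependency-preserving.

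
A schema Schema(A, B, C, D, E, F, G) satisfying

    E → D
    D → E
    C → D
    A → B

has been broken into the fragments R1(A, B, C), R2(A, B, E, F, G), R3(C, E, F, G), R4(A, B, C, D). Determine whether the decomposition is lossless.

No

Chase test. Columns are A, B, C, D, E, F, G; row i has aⱼ where attribute j ∈ Ri, else bᵢⱼ.
Initial tableau (one row per fragment):
  row 1: a1 a2 a3 b14 b15 b16 b17
  row 2: a1 a2 b23 b24 a5 a6 a7
  row 3: b31 b32 a3 b34 a5 a6 a7
  row 4: a1 a2 a3 a4 b45 b46 b47
Rows 2 and 3 agree on E; apply E→D and equate their D entries.
Rows 1 and 3 agree on C; apply C→D and equate their D entries.
Rows 1 and 4 agree on C; apply C→D and equate their D entries.
Rows 1 and 2 agree on D; apply D→E and equate their E entries.
Rows 1 and 4 agree on D; apply D→E and equate their E entries.
No row becomes fully distinguished — the join is lossy.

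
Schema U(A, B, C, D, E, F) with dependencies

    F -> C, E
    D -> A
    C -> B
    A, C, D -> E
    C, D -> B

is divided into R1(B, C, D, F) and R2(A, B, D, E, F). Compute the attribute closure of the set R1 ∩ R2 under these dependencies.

A, B, C, D, E, F

R1 ∩ R2 = {B, D, F}.
F → C, E applies, adding C, E
D → A applies, adding A
Closure: {A, B, C, D, E, F}.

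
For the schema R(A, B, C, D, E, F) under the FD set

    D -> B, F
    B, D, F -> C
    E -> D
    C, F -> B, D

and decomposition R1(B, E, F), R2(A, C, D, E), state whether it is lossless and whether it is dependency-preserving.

Lossless test: (E)⁺ = {B, C, D, E, F}, which contains all of one fragment — lossless.
Dependency preservation: the restricted closure of {D} across the fragments never reaches {B, F}, so D → B, F cannot be enforced without a join — not preserved.

lossless but not dependency-preserving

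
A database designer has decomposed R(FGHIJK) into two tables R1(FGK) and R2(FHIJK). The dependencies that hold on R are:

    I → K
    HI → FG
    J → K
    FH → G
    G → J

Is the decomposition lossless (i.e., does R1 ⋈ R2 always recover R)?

Common attributes: R1 ∩ R2 = {FK}.
No dependency enlarges {FK}, so (FK)⁺ = {FK}.
The closure contains neither all of R1 = {FGK} nor all of R2 = {FHIJK}, so the common attributes are not a superkey of either fragment. The join is lossy.

No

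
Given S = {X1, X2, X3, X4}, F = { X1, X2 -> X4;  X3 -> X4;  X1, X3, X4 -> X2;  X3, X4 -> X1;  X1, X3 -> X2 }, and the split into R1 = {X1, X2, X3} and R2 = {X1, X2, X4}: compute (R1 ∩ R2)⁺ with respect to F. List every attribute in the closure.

R1 ∩ R2 = {X1, X2}.
X1, X2 → X4 applies, adding X4
Closure: {X1, X2, X4}.

X1, X2, X4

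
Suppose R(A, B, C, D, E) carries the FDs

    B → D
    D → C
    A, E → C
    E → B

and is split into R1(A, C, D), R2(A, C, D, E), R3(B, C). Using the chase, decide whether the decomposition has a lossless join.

No

Chase test. Columns are A, B, C, D, E; row i has aⱼ where attribute j ∈ Ri, else bᵢⱼ.
Initial tableau (one row per fragment):
  row 1: a1 b12 a3 a4 b15
  row 2: a1 b22 a3 a4 a5
  row 3: b31 a2 a3 b34 b35
No row becomes fully distinguished — the join is lossy.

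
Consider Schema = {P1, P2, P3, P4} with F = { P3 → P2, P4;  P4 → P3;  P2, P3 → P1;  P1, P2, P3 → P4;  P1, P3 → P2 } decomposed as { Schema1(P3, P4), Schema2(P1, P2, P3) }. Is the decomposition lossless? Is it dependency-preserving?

Lossless test: (P3)⁺ = {P1, P2, P3, P4}, which contains all of one fragment — lossless.
Dependency preservation: P3 → P2, P4; P1, P2, P3 → P4 are not contained in any single fragment, but the restricted closure of each left-hand side across the fragments still reaches the right-hand side; the remaining FDs each lie inside some fragment. All dependencies are preserved.

lossless and dependency-preserving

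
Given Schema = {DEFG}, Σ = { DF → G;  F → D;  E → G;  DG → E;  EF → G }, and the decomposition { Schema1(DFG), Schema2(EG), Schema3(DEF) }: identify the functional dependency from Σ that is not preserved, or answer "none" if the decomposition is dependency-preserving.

Check DG → E: no single fragment contains all of {DEG}, and the restricted closure of {DG} across the fragments never reaches {E}.
DF → G is preserved.
F → D is preserved.
E → G is preserved.
EF → G is preserved.

DG → E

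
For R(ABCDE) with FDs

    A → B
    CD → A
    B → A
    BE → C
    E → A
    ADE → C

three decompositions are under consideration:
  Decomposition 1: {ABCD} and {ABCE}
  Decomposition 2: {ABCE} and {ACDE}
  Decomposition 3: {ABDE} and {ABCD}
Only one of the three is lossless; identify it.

Decomposition 1: common = {ABC}, closure = {ABC} → lossy.
Decomposition 2: common = {ACE}, closure = {ABCE} → lossless.
Decomposition 3: common = {ABD}, closure = {ABD} → lossy.

Decomposition 2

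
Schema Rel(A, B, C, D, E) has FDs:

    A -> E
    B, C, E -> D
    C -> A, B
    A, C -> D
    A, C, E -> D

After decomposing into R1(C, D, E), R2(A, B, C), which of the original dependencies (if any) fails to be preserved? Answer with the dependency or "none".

Check A → E: no single fragment contains all of {A, E}, and the restricted closure of {A} across the fragments never reaches {E}.
B, C, E → D is preserved.
C → A, B is preserved.
A, C → D is preserved.
A, C, E → D is preserved.

A -> E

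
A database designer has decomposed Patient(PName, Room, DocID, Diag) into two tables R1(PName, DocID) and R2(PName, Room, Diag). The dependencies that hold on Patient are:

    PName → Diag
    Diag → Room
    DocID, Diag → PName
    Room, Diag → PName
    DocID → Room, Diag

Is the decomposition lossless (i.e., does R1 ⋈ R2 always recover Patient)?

Common attributes: R1 ∩ R2 = {PName}.
Closure of {PName}: PName → Diag applies, adding Diag; Diag → Room applies, adding Room. So (PName)⁺ = {PName, Room, Diag}.
This closure contains every attribute of R2, so R1 ∩ R2 → R2. The join is lossless.

Yes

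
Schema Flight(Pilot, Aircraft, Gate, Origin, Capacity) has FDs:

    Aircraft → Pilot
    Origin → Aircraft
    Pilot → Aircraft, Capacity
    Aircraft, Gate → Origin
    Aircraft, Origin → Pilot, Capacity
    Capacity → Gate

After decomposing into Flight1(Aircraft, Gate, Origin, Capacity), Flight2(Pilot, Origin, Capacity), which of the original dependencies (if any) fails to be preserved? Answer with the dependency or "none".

Aircraft → Pilot: restricted closure across fragments reaches Pilot.
Origin → Aircraft lies within Flight1.
Pilot → Aircraft, Capacity: restricted closure across fragments reaches Aircraft, Capacity.
Aircraft, Gate → Origin lies within Flight1.
Aircraft, Origin → Pilot, Capacity: restricted closure across fragments reaches Pilot, Capacity.
Capacity → Gate lies within Flight1.
Every dependency is enforceable on the fragments, so the decomposition is dependency-preserving.

none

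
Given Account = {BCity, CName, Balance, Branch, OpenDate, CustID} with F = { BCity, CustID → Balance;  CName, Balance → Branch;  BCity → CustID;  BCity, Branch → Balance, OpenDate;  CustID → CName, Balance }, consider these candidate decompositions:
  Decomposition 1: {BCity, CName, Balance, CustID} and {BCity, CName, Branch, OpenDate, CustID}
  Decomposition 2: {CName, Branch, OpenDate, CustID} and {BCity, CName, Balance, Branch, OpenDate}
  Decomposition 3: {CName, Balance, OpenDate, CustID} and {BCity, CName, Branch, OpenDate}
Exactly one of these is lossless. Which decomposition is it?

Decomposition 1

Decomposition 1: common = {BCity, CName, CustID}, closure = {BCity, CName, Balance, Branch, OpenDate, CustID} → lossless.
Decomposition 2: common = {CName, Branch, OpenDate}, closure = {CName, Branch, OpenDate} → lossy.
Decomposition 3: common = {CName, OpenDate}, closure = {CName, OpenDate} → lossy.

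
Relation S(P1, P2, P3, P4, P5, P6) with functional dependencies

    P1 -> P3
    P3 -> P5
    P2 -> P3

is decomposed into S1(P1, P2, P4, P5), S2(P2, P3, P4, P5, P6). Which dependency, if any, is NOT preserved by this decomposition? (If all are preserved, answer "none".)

Check P1 → P3: no single fragment contains all of {P1, P3}, and the restricted closure of {P1} across the fragments never reaches {P3}.
P3 → P5 is preserved.
P2 → P3 is preserved.

P1 -> P3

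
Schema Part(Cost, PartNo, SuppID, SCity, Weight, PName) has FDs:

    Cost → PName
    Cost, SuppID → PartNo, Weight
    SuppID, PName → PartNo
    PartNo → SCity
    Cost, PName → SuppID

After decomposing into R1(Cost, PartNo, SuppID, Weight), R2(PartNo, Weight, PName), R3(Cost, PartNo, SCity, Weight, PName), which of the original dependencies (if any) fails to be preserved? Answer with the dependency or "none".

SuppID, PName → PartNo

Check SuppID, PName → PartNo: no single fragment contains all of {PartNo, SuppID, PName}, and the restricted closure of {SuppID, PName} across the fragments never reaches {PartNo}.
Cost → PName is preserved.
Cost, SuppID → PartNo, Weight is preserved.
PartNo → SCity is preserved.
Cost, PName → SuppID is preserved.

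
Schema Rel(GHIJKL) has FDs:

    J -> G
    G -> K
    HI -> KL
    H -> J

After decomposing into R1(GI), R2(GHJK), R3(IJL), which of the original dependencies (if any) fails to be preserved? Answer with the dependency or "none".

HI -> KL

Check HI → KL: no single fragment contains all of {HIKL}, and the restricted closure of {HI} across the fragments never reaches {KL}.
J → G is preserved.
G → K is preserved.
H → J is preserved.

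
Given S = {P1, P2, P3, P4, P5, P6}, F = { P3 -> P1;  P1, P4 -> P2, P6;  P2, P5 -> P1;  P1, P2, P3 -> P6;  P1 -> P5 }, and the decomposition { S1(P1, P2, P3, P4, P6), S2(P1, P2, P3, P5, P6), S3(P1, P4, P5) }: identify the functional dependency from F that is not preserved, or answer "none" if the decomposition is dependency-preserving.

none

P3 → P1 lies within S1.
P1, P4 → P2, P6 lies within S1.
P2, P5 → P1 lies within S2.
P1, P2, P3 → P6 lies within S1.
P1 → P5 lies within S2.
Every dependency is enforceable on the fragments, so the decomposition is dependency-preserving.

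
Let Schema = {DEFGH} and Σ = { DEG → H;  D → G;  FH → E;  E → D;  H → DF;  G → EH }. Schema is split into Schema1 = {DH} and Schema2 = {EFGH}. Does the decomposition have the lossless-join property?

Yes

Common attributes: Schema1 ∩ Schema2 = {H}.
Closure of {H}: H → DF applies, adding DF; D → G applies, adding G; FH → E applies, adding E. So (H)⁺ = {DEFGH}.
This closure contains every attribute of Schema1, so Schema1 ∩ Schema2 → Schema1. The join is lossless.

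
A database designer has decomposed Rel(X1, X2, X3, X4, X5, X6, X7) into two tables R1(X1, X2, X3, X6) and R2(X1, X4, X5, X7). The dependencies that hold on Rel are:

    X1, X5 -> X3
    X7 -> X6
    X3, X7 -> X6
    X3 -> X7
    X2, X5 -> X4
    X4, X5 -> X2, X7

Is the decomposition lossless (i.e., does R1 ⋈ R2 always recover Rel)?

Common attributes: R1 ∩ R2 = {X1}.
No dependency enlarges {X1}, so (X1)⁺ = {X1}.
The closure contains neither all of R1 = {X1, X2, X3, X6} nor all of R2 = {X1, X4, X5, X7}, so the common attributes are not a superkey of either fragment. The join is lossy.

No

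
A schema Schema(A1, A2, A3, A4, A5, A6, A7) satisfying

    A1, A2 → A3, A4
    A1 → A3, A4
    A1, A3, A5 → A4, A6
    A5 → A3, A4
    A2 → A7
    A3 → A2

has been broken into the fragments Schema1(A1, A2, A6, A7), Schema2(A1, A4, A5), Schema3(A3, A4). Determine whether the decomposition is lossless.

No

Chase test. Columns are A1, A2, A3, A4, A5, A6, A7; row i has aⱼ where attribute j ∈ Schemai, else bᵢⱼ.
Initial tableau (one row per fragment):
  row 1: a1 a2 b13 b14 b15 a6 a7
  row 2: a1 b22 b23 a4 a5 b26 b27
  row 3: b31 b32 a3 a4 b35 b36 b37
Rows 1 and 2 agree on A1; apply A1→A3, A4 and equate their A3, A4 entries.
Rows 1 and 2 agree on A3; apply A3→A2 and equate their A2 entries.
Rows 1 and 2 agree on A2; apply A2→A7 and equate their A7 entries.
No row becomes fully distinguished — the join is lossy.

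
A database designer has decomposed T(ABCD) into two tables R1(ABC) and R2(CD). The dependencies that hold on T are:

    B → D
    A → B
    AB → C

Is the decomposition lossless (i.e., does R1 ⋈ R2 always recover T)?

Common attributes: R1 ∩ R2 = {C}.
No dependency enlarges {C}, so (C)⁺ = {C}.
The closure contains neither all of R1 = {ABC} nor all of R2 = {CD}, so the common attributes are not a superkey of either fragment. The join is lossy.

No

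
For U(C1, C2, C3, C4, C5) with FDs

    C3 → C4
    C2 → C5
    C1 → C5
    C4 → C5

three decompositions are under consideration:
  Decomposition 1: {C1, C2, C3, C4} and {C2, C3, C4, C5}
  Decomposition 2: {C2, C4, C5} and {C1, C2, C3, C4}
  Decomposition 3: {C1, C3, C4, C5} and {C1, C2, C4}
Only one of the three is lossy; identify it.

Decomposition 3

Decomposition 1: common = {C2, C3, C4}, closure = {C2, C3, C4, C5} → lossless.
Decomposition 2: common = {C2, C4}, closure = {C2, C4, C5} → lossless.
Decomposition 3: common = {C1, C4}, closure = {C1, C4, C5} → lossy.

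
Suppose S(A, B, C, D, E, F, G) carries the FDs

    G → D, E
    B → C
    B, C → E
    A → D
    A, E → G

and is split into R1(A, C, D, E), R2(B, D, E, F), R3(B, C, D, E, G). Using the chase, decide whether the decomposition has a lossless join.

No

Chase test. Columns are A, B, C, D, E, F, G; row i has aⱼ where attribute j ∈ Ri, else bᵢⱼ.
Initial tableau (one row per fragment):
  row 1: a1 b12 a3 a4 a5 b16 b17
  row 2: b21 a2 b23 a4 a5 a6 b27
  row 3: b31 a2 a3 a4 a5 b36 a7
Rows 2 and 3 agree on B; apply B→C and equate their C entries.
No row becomes fully distinguished — the join is lossy.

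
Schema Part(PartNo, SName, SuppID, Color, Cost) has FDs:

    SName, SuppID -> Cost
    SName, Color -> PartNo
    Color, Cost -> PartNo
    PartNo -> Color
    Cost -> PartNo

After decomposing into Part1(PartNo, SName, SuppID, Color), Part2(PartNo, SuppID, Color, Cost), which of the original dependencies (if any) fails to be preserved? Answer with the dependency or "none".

Check SName, SuppID → Cost: no single fragment contains all of {SName, SuppID, Cost}, and the restricted closure of {SName, SuppID} across the fragments never reaches {Cost}.
SName, Color → PartNo is preserved.
Color, Cost → PartNo is preserved.
PartNo → Color is preserved.
Cost → PartNo is preserved.

SName, SuppID -> Cost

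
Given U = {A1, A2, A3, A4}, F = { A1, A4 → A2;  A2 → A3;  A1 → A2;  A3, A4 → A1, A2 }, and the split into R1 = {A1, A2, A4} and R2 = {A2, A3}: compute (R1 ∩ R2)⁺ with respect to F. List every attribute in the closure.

R1 ∩ R2 = {A2}.
A2 → A3 applies, adding A3
Closure: {A2, A3}.

A2, A3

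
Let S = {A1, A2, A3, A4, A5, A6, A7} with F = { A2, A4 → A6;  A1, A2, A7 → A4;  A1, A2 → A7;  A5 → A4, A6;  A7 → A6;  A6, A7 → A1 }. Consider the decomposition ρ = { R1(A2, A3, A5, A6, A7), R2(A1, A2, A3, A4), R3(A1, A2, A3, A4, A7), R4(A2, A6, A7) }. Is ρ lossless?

Yes

Chase test. Columns are A1, A2, A3, A4, A5, A6, A7; row i has aⱼ where attribute j ∈ Ri, else bᵢⱼ.
Initial tableau (one row per fragment):
  row 1: b11 a2 a3 b14 a5 a6 a7
  row 2: a1 a2 a3 a4 b25 b26 b27
  row 3: a1 a2 a3 a4 b35 b36 a7
  row 4: b41 a2 b43 b44 b45 a6 a7
Rows 2 and 3 agree on A2, A4; apply A2, A4→A6 and equate their A6 entries.
Rows 2 and 3 agree on A1, A2; apply A1, A2→A7 and equate their A7 entries.
Rows 1 and 2 agree on A7; apply A7→A6 and equate their A6 entries.
Rows 1 and 2 agree on A6, A7; apply A6, A7→A1 and equate their A1 entries.
Rows 1 and 4 agree on A6, A7; apply A6, A7→A1 and equate their A1 entries.
Rows 1 and 2 agree on A1, A2, A7; apply A1, A2, A7→A4 and equate their A4 entries.
Rows 1 and 4 agree on A1, A2, A7; apply A1, A2, A7→A4 and equate their A4 entries.
Row 1 is now all distinguished symbols — the join is lossless.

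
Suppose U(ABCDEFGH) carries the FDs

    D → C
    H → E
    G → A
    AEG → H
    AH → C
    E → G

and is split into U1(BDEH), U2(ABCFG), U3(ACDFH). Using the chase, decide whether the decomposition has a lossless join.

No

Chase test. Columns are ABCDEFGH; row i has aⱼ where attribute j ∈ Ui, else bᵢⱼ.
Initial tableau (one row per fragment):
  row 1: b11 a2 b13 a4 a5 b16 b17 a8
  row 2: a1 a2 a3 b24 b25 a6 a7 b28
  row 3: a1 b32 a3 a4 b35 a6 b37 a8
Rows 1 and 3 agree on D; apply D→C and equate their C entries.
Rows 1 and 3 agree on H; apply H→E and equate their E entries.
Rows 1 and 3 agree on E; apply E→G and equate their G entries.
Rows 1 and 3 agree on G; apply G→A and equate their A entries.
No row becomes fully distinguished — the join is lossy.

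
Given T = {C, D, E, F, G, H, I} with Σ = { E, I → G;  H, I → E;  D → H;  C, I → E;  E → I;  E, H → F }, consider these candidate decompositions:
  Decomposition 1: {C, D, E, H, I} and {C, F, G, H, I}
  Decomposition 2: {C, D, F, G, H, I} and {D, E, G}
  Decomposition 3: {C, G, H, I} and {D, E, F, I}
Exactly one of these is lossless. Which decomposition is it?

Decomposition 1

Decomposition 1: common = {C, H, I}, closure = {C, E, F, G, H, I} → lossless.
Decomposition 2: common = {D, G}, closure = {D, G, H} → lossy.
Decomposition 3: common = {I}, closure = {I} → lossy.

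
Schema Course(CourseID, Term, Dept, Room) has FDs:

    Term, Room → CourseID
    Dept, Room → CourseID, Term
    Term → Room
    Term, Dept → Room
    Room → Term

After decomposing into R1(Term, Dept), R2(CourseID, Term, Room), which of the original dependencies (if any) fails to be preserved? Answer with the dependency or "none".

Term, Room → CourseID lies within R2.
Dept, Room → CourseID, Term: restricted closure across fragments reaches CourseID, Term.
Term → Room lies within R2.
Term, Dept → Room: restricted closure across fragments reaches Room.
Room → Term lies within R2.
Every dependency is enforceable on the fragments, so the decomposition is dependency-preserving.

none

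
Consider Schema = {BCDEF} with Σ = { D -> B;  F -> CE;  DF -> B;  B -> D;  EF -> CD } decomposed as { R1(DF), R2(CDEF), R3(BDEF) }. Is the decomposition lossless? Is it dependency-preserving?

Lossless test (chase): Rows 1 and 2 agree on D; apply D→B and equate their B entries. Rows 1 and 3 agree on D; apply D→B and equate their B entries. Rows 1 and 2 agree on F; apply F→CE and equate their CE entries. Rows 1 and 3 agree on F; apply F→CE and equate their CE entries. Row 1 is now all distinguished symbols — the join is lossless.
Dependency preservation: every FD's attributes lie within a single fragment, so each can be enforced locally — preserved.

lossless and dependency-preserving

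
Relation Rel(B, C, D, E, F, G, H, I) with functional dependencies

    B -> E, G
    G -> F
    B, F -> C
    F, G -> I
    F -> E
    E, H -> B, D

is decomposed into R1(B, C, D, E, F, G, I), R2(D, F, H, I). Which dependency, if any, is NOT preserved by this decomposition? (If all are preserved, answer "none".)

Check E, H → B, D: no single fragment contains all of {B, D, E, H}, and the restricted closure of {E, H} across the fragments never reaches {B, D}.
B → E, G is preserved.
G → F is preserved.
B, F → C is preserved.
F, G → I is preserved.
F → E is preserved.

E, H -> B, D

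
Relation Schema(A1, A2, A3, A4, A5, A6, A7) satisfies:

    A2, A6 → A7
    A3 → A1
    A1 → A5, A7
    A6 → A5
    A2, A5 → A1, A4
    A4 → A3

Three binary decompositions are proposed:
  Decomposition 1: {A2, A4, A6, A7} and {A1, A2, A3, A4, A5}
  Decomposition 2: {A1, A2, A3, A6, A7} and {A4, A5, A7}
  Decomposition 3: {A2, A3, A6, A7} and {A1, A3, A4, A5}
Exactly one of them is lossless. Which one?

Decomposition 1: common = {A2, A4}, closure = {A1, A2, A3, A4, A5, A7} → lossless.
Decomposition 2: common = {A7}, closure = {A7} → lossy.
Decomposition 3: common = {A3}, closure = {A1, A3, A5, A7} → lossy.

Decomposition 1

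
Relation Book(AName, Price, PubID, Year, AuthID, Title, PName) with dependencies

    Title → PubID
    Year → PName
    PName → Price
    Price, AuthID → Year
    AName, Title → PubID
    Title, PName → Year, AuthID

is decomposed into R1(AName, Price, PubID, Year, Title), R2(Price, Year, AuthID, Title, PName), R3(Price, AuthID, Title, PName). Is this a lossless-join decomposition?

Yes

Chase test. Columns are AName, Price, PubID, Year, AuthID, Title, PName; row i has aⱼ where attribute j ∈ Ri, else bᵢⱼ.
Initial tableau (one row per fragment):
  row 1: a1 a2 a3 a4 b15 a6 b17
  row 2: b21 a2 b23 a4 a5 a6 a7
  row 3: b31 a2 b33 b34 a5 a6 a7
Rows 1 and 2 agree on Title; apply Title→PubID and equate their PubID entries.
Rows 1 and 3 agree on Title; apply Title→PubID and equate their PubID entries.
Rows 1 and 2 agree on Year; apply Year→PName and equate their PName entries.
Rows 2 and 3 agree on Price, AuthID; apply Price, AuthID→Year and equate their Year entries.
Rows 1 and 2 agree on Title, PName; apply Title, PName→Year, AuthID and equate their Year, AuthID entries.
Row 1 is now all distinguished symbols — the join is lossless.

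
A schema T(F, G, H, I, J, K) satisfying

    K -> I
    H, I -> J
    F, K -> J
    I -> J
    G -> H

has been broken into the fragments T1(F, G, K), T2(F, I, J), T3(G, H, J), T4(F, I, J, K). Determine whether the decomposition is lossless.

Yes

Chase test. Columns are F, G, H, I, J, K; row i has aⱼ where attribute j ∈ Ti, else bᵢⱼ.
Initial tableau (one row per fragment):
  row 1: a1 a2 b13 b14 b15 a6
  row 2: a1 b22 b23 a4 a5 b26
  row 3: b31 a2 a3 b34 a5 b36
  row 4: a1 b42 b43 a4 a5 a6
Rows 1 and 4 agree on K; apply K→I and equate their I entries.
Rows 1 and 4 agree on F, K; apply F, K→J and equate their J entries.
Rows 1 and 3 agree on G; apply G→H and equate their H entries.
Row 1 is now all distinguished symbols — the join is lossless.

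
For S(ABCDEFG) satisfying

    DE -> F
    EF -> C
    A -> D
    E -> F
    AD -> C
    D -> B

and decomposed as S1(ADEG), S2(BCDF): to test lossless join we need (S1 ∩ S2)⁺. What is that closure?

S1 ∩ S2 = {D}.
D → B applies, adding B
Closure: {BD}.

BD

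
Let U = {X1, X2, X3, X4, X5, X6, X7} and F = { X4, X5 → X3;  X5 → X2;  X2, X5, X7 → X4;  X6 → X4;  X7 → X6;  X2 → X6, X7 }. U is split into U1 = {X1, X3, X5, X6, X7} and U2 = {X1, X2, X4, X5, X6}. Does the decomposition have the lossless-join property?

Common attributes: U1 ∩ U2 = {X1, X5, X6}.
Closure of {X1, X5, X6}: X5 → X2 applies, adding X2; X6 → X4 applies, adding X4; X2 → X6, X7 applies, adding X7; X4, X5 → X3 applies, adding X3. So (X1, X5, X6)⁺ = {X1, X2, X3, X4, X5, X6, X7}.
This closure contains every attribute of U1, so U1 ∩ U2 → U1. The join is lossless.

Yes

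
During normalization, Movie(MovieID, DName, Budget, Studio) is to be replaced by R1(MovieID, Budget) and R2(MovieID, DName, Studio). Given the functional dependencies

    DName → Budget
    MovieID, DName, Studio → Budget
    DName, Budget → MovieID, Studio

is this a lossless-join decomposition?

No

Common attributes: R1 ∩ R2 = {MovieID}.
No dependency enlarges {MovieID}, so (MovieID)⁺ = {MovieID}.
The closure contains neither all of R1 = {MovieID, Budget} nor all of R2 = {MovieID, DName, Studio}, so the common attributes are not a superkey of either fragment. The join is lossy.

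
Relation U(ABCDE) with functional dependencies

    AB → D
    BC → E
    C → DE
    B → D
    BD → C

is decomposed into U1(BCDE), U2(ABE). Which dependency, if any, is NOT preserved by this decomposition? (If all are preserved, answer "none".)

none

AB → D: restricted closure across fragments reaches D.
BC → E lies within U1.
C → DE lies within U1.
B → D lies within U1.
BD → C lies within U1.
Every dependency is enforceable on the fragments, so the decomposition is dependency-preserving.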